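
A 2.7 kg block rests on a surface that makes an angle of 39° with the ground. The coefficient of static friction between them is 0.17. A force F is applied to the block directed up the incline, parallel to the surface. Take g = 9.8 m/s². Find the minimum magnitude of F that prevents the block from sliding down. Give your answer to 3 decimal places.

13.156 N

The normal force is N = mg cos 39° = 20.563 N. With F at its minimum the block is on the verge of sliding down, so static friction is at its maximum μ_s N = 0.17 × 20.563 = 3.496 N and acts up the slope.
Equilibrium along the incline: F + μ_s N = mg sin 39°, so F = 16.652 − 3.496 = 13.156 N.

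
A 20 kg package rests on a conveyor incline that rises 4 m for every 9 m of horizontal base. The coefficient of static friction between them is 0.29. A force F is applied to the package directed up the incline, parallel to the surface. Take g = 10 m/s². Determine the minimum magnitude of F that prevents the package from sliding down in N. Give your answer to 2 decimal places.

28.23 N

The normal force is N = mg cos 23.96° = 182.762 N. With F at its minimum the package is on the verge of sliding down, so static friction is at its maximum μ_s N = 0.29 × 182.762 = 53.001 N and acts up the slope.
Equilibrium along the incline: F + μ_s N = mg sin 23.96°, so F = 81.228 − 53.001 = 28.227 N.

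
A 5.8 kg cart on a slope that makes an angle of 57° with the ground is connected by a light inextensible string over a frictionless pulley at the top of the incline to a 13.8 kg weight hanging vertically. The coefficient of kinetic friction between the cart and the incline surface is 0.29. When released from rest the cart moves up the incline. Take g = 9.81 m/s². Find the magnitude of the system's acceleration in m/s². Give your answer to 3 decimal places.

4.014 m/s²

For the cart on the incline: the weight component along the slope is m₁g sin 57° = 5.8 × 9.81 × 0.8387 = 47.720 N and the normal force is N = m₁g cos 57° = 30.989 N.
Kinetic friction opposes the cart's motion up the incline: f = μN = 0.29 × 30.989 = 8.987 N acting down the slope.
Newton's second law for the cart (up-slope positive): T − 47.720 − 8.987 = 5.8 a. For the hanging weight (downward positive): 13.8 × 9.81 − T = 13.8 a.
Adding the two equations eliminates T: 78.671 = 19.6 a, so a = 4.0138 m/s².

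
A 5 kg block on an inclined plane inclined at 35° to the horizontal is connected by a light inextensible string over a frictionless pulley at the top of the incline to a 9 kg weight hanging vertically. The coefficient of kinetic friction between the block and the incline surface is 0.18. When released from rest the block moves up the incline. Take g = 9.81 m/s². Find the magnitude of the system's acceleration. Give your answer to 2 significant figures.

3.8 m/s²

For the block on the incline: the weight component along the slope is m₁g sin 35° = 5 × 9.81 × 0.5736 = 28.135 N and the normal force is N = m₁g cos 35° = 40.179 N.
Kinetic friction opposes the block's motion up the incline: f = μN = 0.18 × 40.179 = 7.232 N acting down the slope.
Newton's second law for the block (up-slope positive): T − 28.135 − 7.232 = 5 a. For the hanging weight (downward positive): 9 × 9.81 − T = 9 a.
Adding the two equations eliminates T: 52.923 = 14 a, so a = 3.7802 m/s².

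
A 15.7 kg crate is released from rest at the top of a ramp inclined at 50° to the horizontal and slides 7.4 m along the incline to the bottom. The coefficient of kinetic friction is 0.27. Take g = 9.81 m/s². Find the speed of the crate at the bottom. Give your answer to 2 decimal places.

9.27 m/s

The weight component along the incline is mg sin 50° = 117.984 N and the normal force is N = mg cos 50° = 99.000 N.
Friction up the slope is f = μN = 0.27 × 99.000 = 26.730 N, so the net downslope force is 117.984 − 26.730 = 91.254 N and a = 91.254 / 15.7 = 5.8124 m/s².
Starting from rest over a distance of 7.4 m, v² = 2aL = 2 × 5.8124 × 7.4 = 86.0235, so v = 9.2749 m/s.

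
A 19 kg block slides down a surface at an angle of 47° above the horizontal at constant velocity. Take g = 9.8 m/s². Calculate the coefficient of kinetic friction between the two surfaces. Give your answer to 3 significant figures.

At constant velocity the net force along the incline is zero: mg sin 47° = μ mg cos 47°.
So μ = tan 47° = 0.7314 / 0.6820 = 1.0724.

1.07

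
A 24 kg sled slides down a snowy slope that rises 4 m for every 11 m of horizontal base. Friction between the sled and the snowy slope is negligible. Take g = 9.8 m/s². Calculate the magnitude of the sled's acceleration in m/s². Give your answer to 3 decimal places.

3.349 m/s²

Resolving the weight along the incline: the component pulling the sled down the slope is mg sin 19.98° = 24 × 9.8 × 0.3417 = 80.368 N, and the normal force is N = mg cos 19.98° = 24 × 9.8 × 0.9398 = 221.041 N.
With no friction the net force along the incline is 80.368 N, so a = g sin 19.98° = 80.368 / 24 = 3.3487 m/s².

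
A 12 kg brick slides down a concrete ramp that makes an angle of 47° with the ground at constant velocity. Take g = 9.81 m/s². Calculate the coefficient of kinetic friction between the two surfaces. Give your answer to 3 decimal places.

At constant velocity the net force along the incline is zero: mg sin 47° = μ mg cos 47°.
So μ = tan 47° = 0.7314 / 0.6820 = 1.0724.

1.072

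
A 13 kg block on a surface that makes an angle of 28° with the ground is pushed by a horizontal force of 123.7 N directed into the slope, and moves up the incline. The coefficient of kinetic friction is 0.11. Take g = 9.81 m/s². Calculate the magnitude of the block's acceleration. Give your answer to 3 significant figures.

The horizontal push has components F cos 28° = 123.7 × 0.8829 = 109.215 N up the incline and F sin 28° = 123.7 × 0.4695 = 58.077 N pressing into the surface.
The normal force is therefore N = mg cos 28° + F sin 28° = 112.596 + 58.077 = 170.673 N, and kinetic friction down the slope is μN = 0.11 × 170.673 = 18.774 N.
Along the incline: F cos 28° − mg sin 28° − μN = ma, so 109.215 − 59.875 − 18.774 = 13 a, giving a = 2.3512 m/s².

2.35 m/s²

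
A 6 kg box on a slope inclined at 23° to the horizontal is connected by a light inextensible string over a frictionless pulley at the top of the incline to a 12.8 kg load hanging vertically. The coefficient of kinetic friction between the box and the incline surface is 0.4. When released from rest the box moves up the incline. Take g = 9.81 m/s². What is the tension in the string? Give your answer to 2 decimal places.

70.49 N

For the box on the incline: the weight component along the slope is m₁g sin 23° = 6 × 9.81 × 0.3907 = 22.997 N and the normal force is N = m₁g cos 23° = 54.181 N.
Kinetic friction opposes the box's motion up the incline: f = μN = 0.4 × 54.181 = 21.672 N acting down the slope.
Newton's second law for the box (up-slope positive): T − 22.997 − 21.672 = 6 a. For the hanging load (downward positive): 12.8 × 9.81 − T = 12.8 a.
Adding the two equations eliminates T: 80.899 = 18.8 a, so a = 4.3031 m/s².
Then from the hanging load's equation, T = 12.8 × (9.81 − 4.3031) = 70.488 N.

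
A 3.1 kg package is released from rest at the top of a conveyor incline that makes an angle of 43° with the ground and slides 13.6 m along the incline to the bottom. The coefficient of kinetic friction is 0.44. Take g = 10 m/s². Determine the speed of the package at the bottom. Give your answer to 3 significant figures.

The weight component along the incline is mg sin 43° = 21.142 N and the normal force is N = mg cos 43° = 22.672 N.
Friction up the slope is f = μN = 0.44 × 22.672 = 9.976 N, so the net downslope force is 21.142 − 9.976 = 11.166 N and a = 11.166 / 3.1 = 3.6019 m/s².
Starting from rest over a distance of 13.6 m, v² = 2aL = 2 × 3.6019 × 13.6 = 97.9717, so v = 9.8981 m/s.

9.90 m/s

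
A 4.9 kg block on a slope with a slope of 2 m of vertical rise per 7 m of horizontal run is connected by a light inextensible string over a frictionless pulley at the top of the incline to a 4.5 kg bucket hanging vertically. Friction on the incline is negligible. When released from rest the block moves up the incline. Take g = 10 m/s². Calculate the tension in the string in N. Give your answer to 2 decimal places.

29.90 N

For the block on the incline: the weight component along the slope is m₁g sin 15.95° = 4.9 × 10 × 0.2747 = 13.460 N and the normal force is N = m₁g cos 15.95° = 47.115 N.
Newton's second law for the block (up-slope positive): T − 13.460 = 4.9 a. For the hanging bucket (downward positive): 4.5 × 10 − T = 4.5 a.
Adding the two equations eliminates T: 31.540 = 9.4 a, so a = 3.3553 m/s².
Then from the hanging bucket's equation, T = 4.5 × (10 − 3.3553) = 29.901 N.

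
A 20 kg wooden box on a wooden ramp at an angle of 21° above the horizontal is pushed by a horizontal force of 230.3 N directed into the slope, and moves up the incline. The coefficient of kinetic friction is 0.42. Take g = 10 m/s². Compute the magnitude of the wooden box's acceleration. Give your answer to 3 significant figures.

The horizontal push has components F cos 21° = 230.3 × 0.9336 = 215.008 N up the incline and F sin 21° = 230.3 × 0.3584 = 82.540 N pressing into the surface.
The normal force is therefore N = mg cos 21° + F sin 21° = 186.720 + 82.540 = 269.260 N, and kinetic friction down the slope is μN = 0.42 × 269.260 = 113.089 N.
Along the incline: F cos 21° − mg sin 21° − μN = ma, so 215.008 − 71.680 − 113.089 = 20 a, giving a = 1.5120 m/s².

1.51 m/s²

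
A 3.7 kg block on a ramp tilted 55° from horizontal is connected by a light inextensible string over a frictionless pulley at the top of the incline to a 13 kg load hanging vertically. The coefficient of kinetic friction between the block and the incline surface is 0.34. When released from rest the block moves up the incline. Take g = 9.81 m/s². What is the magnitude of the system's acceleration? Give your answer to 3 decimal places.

5.432 m/s²

For the block on the incline: the weight component along the slope is m₁g sin 55° = 3.7 × 9.81 × 0.8192 = 29.735 N and the normal force is N = m₁g cos 55° = 20.819 N.
Kinetic friction opposes the block's motion up the incline: f = μN = 0.34 × 20.819 = 7.078 N acting down the slope.
Newton's second law for the block (up-slope positive): T − 29.735 − 7.078 = 3.7 a. For the hanging load (downward positive): 13 × 9.81 − T = 13 a.
Adding the two equations eliminates T: 90.717 = 16.7 a, so a = 5.4322 m/s².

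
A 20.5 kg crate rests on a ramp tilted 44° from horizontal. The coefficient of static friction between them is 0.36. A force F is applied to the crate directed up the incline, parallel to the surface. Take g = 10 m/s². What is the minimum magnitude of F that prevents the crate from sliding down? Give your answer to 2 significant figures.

89 N

The normal force is N = mg cos 44° = 147.465 N. With F at its minimum the crate is on the verge of sliding down, so static friction is at its maximum μ_s N = 0.36 × 147.465 = 53.087 N and acts up the slope.
Equilibrium along the incline: F + μ_s N = mg sin 44°, so F = 142.405 − 53.087 = 89.318 N.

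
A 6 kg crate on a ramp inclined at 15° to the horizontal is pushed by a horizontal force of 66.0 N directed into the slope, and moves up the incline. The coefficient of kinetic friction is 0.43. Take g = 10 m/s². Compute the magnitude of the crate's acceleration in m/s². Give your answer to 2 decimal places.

2.66 m/s²

The horizontal push has components F cos 15° = 66.0 × 0.9659 = 63.749 N up the incline and F sin 15° = 66.0 × 0.2588 = 17.081 N pressing into the surface.
The normal force is therefore N = mg cos 15° + F sin 15° = 57.954 + 17.081 = 75.035 N, and kinetic friction down the slope is μN = 0.43 × 75.035 = 32.265 N.
Along the incline: F cos 15° − mg sin 15° − μN = ma, so 63.749 − 15.528 − 32.265 = 6 a, giving a = 2.6593 m/s².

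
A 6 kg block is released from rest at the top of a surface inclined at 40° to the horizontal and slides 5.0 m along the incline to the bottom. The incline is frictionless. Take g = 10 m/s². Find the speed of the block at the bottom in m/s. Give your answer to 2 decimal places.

8.02 m/s

The weight component along the incline is mg sin 40° = 38.567 N and the normal force is N = mg cos 40° = 45.963 N.
With no friction, a = g sin 40° = 6.4279 m/s².
Starting from rest over a distance of 5.0 m, v² = 2aL = 2 × 6.4279 × 5.0 = 64.2790, so v = 8.0174 m/s.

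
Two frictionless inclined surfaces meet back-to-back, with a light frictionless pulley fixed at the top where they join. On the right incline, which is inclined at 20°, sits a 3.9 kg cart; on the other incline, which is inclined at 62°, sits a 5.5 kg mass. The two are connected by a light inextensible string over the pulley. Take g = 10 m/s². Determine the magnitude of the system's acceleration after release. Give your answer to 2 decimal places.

Resolve each weight along its own incline: the 3.9 kg mass has component 3.9 × 10 × sin 20° = 13.339 N down its slope, and the 5.5 kg mass has 5.5 × 10 × sin 62° = 48.562 N down its slope.
The 5.5 kg side's 48.562 N exceeds the other side's 13.339 N, so that mass slides down and the 3.9 kg mass slides up. Taking that direction as positive, Newton's second law for the whole system gives 48.562 − 13.339 = (3.9 + 5.5) a, so a = 35.223 / 9.4 = 3.7471 m/s².

3.75 m/s²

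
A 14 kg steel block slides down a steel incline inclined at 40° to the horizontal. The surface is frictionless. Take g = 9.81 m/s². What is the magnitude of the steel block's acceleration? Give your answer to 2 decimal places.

Resolving the weight along the incline: the component pulling the steel block down the slope is mg sin 40° = 14 × 9.81 × 0.6428 = 88.282 N, and the normal force is N = mg cos 40° = 14 × 9.81 × 0.7660 = 105.202 N.
With no friction the net force along the incline is 88.282 N, so a = g sin 40° = 88.282 / 14 = 6.3059 m/s².

6.31 m/s²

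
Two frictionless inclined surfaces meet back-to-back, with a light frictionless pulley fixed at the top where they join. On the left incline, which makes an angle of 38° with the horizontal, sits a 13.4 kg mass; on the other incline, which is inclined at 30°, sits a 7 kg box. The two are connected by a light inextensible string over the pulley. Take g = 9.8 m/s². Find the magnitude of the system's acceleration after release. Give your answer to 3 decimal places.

2.282 m/s²

Resolve each weight along its own incline: the 13.4 kg mass has component 13.4 × 9.8 × sin 38° = 80.849 N down its slope, and the 7 kg mass has 7 × 9.8 × sin 30° = 34.300 N down its slope.
The 13.4 kg side's 80.849 N exceeds the other side's 34.300 N, so that mass slides down and the 7 kg mass slides up. Taking that direction as positive, Newton's second law for the whole system gives 80.849 − 34.300 = (13.4 + 7) a, so a = 46.549 / 20.4 = 2.2818 m/s².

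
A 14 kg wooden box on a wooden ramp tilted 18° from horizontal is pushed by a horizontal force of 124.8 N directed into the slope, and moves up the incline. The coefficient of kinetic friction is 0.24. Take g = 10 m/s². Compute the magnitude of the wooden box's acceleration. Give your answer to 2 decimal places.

2.44 m/s²

The horizontal push has components F cos 18° = 124.8 × 0.9511 = 118.697 N up the incline and F sin 18° = 124.8 × 0.3090 = 38.563 N pressing into the surface.
The normal force is therefore N = mg cos 18° + F sin 18° = 133.154 + 38.563 = 171.717 N, and kinetic friction down the slope is μN = 0.24 × 171.717 = 41.212 N.
Along the incline: F cos 18° − mg sin 18° − μN = ma, so 118.697 − 43.260 − 41.212 = 14 a, giving a = 2.4446 m/s².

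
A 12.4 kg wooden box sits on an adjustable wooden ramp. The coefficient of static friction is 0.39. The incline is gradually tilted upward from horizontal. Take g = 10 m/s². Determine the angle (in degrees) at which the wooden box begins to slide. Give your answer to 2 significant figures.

At the threshold of sliding, static friction is at its maximum μ_s N and exactly balances the weight component along the incline: mg sin θ = μ_s mg cos θ.
Hence tan θ = μ_s = 0.39, so θ = arctan(0.39) = 21.3058°.

21°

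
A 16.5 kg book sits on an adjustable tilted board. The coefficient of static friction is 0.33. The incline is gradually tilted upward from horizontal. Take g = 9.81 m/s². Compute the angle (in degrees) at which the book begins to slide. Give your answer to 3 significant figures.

At the threshold of sliding, static friction is at its maximum μ_s N and exactly balances the weight component along the incline: mg sin θ = μ_s mg cos θ.
Hence tan θ = μ_s = 0.33, so θ = arctan(0.33) = 18.2629°.

18.3°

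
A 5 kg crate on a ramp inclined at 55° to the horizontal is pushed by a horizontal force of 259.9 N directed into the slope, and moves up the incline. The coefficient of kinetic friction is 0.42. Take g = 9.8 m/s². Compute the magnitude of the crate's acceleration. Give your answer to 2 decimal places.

The horizontal push has components F cos 55° = 259.9 × 0.5736 = 149.079 N up the incline and F sin 55° = 259.9 × 0.8192 = 212.910 N pressing into the surface.
The normal force is therefore N = mg cos 55° + F sin 55° = 28.106 + 212.910 = 241.016 N, and kinetic friction down the slope is μN = 0.42 × 241.016 = 101.227 N.
Along the incline: F cos 55° − mg sin 55° − μN = ma, so 149.079 − 40.141 − 101.227 = 5 a, giving a = 1.5422 m/s².

1.54 m/s²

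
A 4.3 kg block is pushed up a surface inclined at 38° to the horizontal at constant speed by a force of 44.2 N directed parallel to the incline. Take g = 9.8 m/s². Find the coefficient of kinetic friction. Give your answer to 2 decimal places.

At constant speed ΣF = 0 along the incline. The applied 44.2 N acts up the slope; the weight component mg sin 38° = 25.944 N and kinetic friction μN both act down the slope.
So 44.2 = 25.944 + μ × 33.207, giving μ = (44.2 − 25.944) / 33.207 = 0.5498.

0.55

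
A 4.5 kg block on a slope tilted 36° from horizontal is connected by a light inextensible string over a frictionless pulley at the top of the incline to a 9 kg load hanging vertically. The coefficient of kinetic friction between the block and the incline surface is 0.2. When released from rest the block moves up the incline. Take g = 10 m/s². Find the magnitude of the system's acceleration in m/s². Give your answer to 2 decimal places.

4.17 m/s²

For the block on the incline: the weight component along the slope is m₁g sin 36° = 4.5 × 10 × 0.5878 = 26.451 N and the normal force is N = m₁g cos 36° = 36.406 N.
Kinetic friction opposes the block's motion up the incline: f = μN = 0.2 × 36.406 = 7.281 N acting down the slope.
Newton's second law for the block (up-slope positive): T − 26.451 − 7.281 = 4.5 a. For the hanging load (downward positive): 9 × 10 − T = 9 a.
Adding the two equations eliminates T: 56.268 = 13.5 a, so a = 4.1680 m/s².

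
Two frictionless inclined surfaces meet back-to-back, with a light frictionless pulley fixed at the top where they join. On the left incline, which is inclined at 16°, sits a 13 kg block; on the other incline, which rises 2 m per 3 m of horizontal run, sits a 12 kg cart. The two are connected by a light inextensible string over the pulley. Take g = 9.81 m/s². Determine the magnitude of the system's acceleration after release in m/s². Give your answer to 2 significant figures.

1.2 m/s²

Resolve each weight along its own incline: the 13 kg mass has component 13 × 9.81 × sin 16° = 35.152 N down its slope, and the 12 kg mass has 12 × 9.81 × sin 33.69° = 65.299 N down its slope.
The 12 kg side's 65.299 N exceeds the other side's 35.152 N, so that mass slides down and the 13 kg mass slides up. Taking that direction as positive, Newton's second law for the whole system gives 65.299 − 35.152 = (13 + 12) a, so a = 30.147 / 25 = 1.2059 m/s².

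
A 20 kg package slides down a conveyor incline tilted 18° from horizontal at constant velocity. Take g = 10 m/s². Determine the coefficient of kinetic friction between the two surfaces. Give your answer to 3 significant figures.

0.325

At constant velocity the net force along the incline is zero: mg sin 18° = μ mg cos 18°.
So μ = tan 18° = 0.3090 / 0.9511 = 0.3249.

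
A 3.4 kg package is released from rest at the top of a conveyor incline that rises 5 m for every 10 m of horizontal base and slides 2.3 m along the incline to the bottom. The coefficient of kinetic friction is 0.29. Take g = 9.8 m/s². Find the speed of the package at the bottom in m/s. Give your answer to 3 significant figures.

2.91 m/s

The weight component along the incline is mg sin 26.57° = 14.901 N and the normal force is N = mg cos 26.57° = 29.802 N.
Friction up the slope is f = μN = 0.29 × 29.802 = 8.643 N, so the net downslope force is 14.901 − 8.643 = 6.258 N and a = 6.258 / 3.4 = 1.8406 m/s².
Starting from rest over a distance of 2.3 m, v² = 2aL = 2 × 1.8406 × 2.3 = 8.4668, so v = 2.9098 m/s.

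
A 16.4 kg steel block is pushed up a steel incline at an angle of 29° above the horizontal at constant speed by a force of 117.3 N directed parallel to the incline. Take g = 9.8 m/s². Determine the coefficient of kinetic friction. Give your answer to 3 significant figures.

0.280

At constant speed ΣF = 0 along the incline. The applied 117.3 N acts up the slope; the weight component mg sin 29° = 77.919 N and kinetic friction μN both act down the slope.
So 117.3 = 77.919 + μ × 140.569, giving μ = (117.3 − 77.919) / 140.569 = 0.2802.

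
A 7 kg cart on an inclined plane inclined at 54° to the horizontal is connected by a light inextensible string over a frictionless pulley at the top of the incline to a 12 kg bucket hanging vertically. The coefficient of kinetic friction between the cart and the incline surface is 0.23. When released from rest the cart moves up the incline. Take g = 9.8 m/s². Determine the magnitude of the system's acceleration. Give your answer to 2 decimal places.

For the cart on the incline: the weight component along the slope is m₁g sin 54° = 7 × 9.8 × 0.8090 = 55.497 N and the normal force is N = m₁g cos 54° = 40.322 N.
Kinetic friction opposes the cart's motion up the incline: f = μN = 0.23 × 40.322 = 9.274 N acting down the slope.
Newton's second law for the cart (up-slope positive): T − 55.497 − 9.274 = 7 a. For the hanging bucket (downward positive): 12 × 9.8 − T = 12 a.
Adding the two equations eliminates T: 52.829 = 19 a, so a = 2.7805 m/s².

2.78 m/s²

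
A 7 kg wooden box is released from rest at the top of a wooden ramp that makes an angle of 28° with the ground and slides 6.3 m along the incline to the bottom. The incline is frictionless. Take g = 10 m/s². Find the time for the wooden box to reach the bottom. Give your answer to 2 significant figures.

The weight component along the incline is mg sin 28° = 32.863 N and the normal force is N = mg cos 28° = 61.806 N.
With no friction, a = g sin 28° = 4.6947 m/s².
Starting from rest, L = ½at², so t = √(2L/a) = √(2 × 6.3 / 4.6947) = 1.6383 s.

1.6 s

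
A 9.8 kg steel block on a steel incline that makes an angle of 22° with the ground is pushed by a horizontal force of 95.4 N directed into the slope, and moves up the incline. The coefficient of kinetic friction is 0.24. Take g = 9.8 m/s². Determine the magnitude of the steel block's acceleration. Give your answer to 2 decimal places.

2.30 m/s²

The horizontal push has components F cos 22° = 95.4 × 0.9272 = 88.455 N up the incline and F sin 22° = 95.4 × 0.3746 = 35.737 N pressing into the surface.
The normal force is therefore N = mg cos 22° + F sin 22° = 89.048 + 35.737 = 124.785 N, and kinetic friction down the slope is μN = 0.24 × 124.785 = 29.948 N.
Along the incline: F cos 22° − mg sin 22° − μN = ma, so 88.455 − 35.977 − 29.948 = 9.8 a, giving a = 2.2990 m/s².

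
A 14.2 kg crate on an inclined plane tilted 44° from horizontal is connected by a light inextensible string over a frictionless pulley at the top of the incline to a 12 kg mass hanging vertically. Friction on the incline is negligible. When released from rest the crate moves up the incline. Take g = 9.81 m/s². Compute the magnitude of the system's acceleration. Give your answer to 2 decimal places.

For the crate on the incline: the weight component along the slope is m₁g sin 44° = 14.2 × 9.81 × 0.6947 = 96.773 N and the normal force is N = m₁g cos 44° = 100.205 N.
Newton's second law for the crate (up-slope positive): T − 96.773 = 14.2 a. For the hanging mass (downward positive): 12 × 9.81 − T = 12 a.
Adding the two equations eliminates T: 20.947 = 26.2 a, so a = 0.7995 m/s².

0.80 m/s²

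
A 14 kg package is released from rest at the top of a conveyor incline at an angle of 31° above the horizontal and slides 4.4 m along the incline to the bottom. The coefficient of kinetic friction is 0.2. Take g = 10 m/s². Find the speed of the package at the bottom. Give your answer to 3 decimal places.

5.499 m/s

The weight component along the incline is mg sin 31° = 72.105 N and the normal force is N = mg cos 31° = 120.003 N.
Friction up the slope is f = μN = 0.2 × 120.003 = 24.001 N, so the net downslope force is 72.105 − 24.001 = 48.104 N and a = 48.104 / 14 = 3.4360 m/s².
Starting from rest over a distance of 4.4 m, v² = 2aL = 2 × 3.4360 × 4.4 = 30.2368, so v = 5.4988 m/s.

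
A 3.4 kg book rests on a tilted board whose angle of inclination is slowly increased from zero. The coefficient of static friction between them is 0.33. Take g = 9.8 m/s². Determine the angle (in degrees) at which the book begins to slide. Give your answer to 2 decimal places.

18.26°

At the threshold of sliding, static friction is at its maximum μ_s N and exactly balances the weight component along the incline: mg sin θ = μ_s mg cos θ.
Hence tan θ = μ_s = 0.33, so θ = arctan(0.33) = 18.2629°.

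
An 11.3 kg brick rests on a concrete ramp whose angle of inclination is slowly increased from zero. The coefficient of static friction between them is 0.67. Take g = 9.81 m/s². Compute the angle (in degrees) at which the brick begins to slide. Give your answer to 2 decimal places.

33.82°

At the threshold of sliding, static friction is at its maximum μ_s N and exactly balances the weight component along the incline: mg sin θ = μ_s mg cos θ.
Hence tan θ = μ_s = 0.67, so θ = arctan(0.67) = 33.8221°.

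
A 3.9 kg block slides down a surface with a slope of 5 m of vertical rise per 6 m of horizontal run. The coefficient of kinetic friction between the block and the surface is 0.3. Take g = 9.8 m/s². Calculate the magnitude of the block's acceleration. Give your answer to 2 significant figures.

Resolving the weight along the incline: the component pulling the block down the slope is mg sin 39.81° = 3.9 × 9.8 × 0.6402 = 24.468 N, and the normal force is N = mg cos 39.81° = 3.9 × 9.8 × 0.7682 = 29.361 N.
Kinetic friction acts up the slope with magnitude f = μN = 0.3 × 29.361 = 8.808 N.
Net force along the incline is 24.468 − 8.808 = 15.660 N, so a = 15.660 / 3.9 = 4.0154 m/s².

4.0 m/s²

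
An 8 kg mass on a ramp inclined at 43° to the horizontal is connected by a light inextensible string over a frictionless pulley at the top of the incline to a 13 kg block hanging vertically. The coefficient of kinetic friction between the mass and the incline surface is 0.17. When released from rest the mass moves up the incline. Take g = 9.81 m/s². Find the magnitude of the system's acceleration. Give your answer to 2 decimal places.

3.06 m/s²

For the mass on the incline: the weight component along the slope is m₁g sin 43° = 8 × 9.81 × 0.6820 = 53.523 N and the normal force is N = m₁g cos 43° = 57.397 N.
Kinetic friction opposes the mass's motion up the incline: f = μN = 0.17 × 57.397 = 9.757 N acting down the slope.
Newton's second law for the mass (up-slope positive): T − 53.523 − 9.757 = 8 a. For the hanging block (downward positive): 13 × 9.81 − T = 13 a.
Adding the two equations eliminates T: 64.250 = 21 a, so a = 3.0595 m/s².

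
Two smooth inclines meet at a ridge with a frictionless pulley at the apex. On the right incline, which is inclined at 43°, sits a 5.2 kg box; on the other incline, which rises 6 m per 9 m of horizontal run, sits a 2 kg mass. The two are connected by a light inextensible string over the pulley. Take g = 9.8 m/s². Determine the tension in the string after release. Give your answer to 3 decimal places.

17.506 N

Resolve each weight along its own incline: the 5.2 kg mass has component 5.2 × 9.8 × sin 43° = 34.755 N down its slope, and the 2 kg mass has 2 × 9.8 × sin 33.69° = 10.872 N down its slope.
The 5.2 kg side's 34.755 N exceeds the other side's 10.872 N, so that mass slides down and the 2 kg mass slides up. Taking that direction as positive, Newton's second law for the whole system gives 34.755 − 10.872 = (5.2 + 2) a, so a = 23.883 / 7.2 = 3.3171 m/s².
For the 2 kg mass (up-slope positive): T − 10.872 = 2 × 3.3171, so T = 17.506 N.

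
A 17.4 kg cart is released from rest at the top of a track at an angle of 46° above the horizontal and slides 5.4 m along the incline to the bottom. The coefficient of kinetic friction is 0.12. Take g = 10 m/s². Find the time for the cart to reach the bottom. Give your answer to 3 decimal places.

The weight component along the incline is mg sin 46° = 125.165 N and the normal force is N = mg cos 46° = 120.871 N.
Friction up the slope is f = μN = 0.12 × 120.871 = 14.505 N, so the net downslope force is 125.165 − 14.505 = 110.660 N and a = 110.660 / 17.4 = 6.3598 m/s².
Starting from rest, L = ½at², so t = √(2L/a) = √(2 × 5.4 / 6.3598) = 1.3031 s.

1.303 s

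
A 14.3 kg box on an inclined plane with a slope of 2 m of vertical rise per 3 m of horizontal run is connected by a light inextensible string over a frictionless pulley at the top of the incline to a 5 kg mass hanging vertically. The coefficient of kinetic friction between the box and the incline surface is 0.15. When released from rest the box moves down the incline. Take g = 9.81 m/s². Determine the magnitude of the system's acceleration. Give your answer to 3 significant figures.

For the box on the incline: the weight component along the slope is m₁g sin 33.69° = 14.3 × 9.81 × 0.5547 = 77.815 N and the normal force is N = m₁g cos 33.69° = 116.723 N.
Kinetic friction opposes the box's motion down the incline: f = μN = 0.15 × 116.723 = 17.508 N acting up the slope.
Newton's second law for the box (down-slope positive): 77.815 − 17.508 − T = 14.3 a. For the hanging mass (upward positive): T − 5 × 9.81 = 5 a.
Adding the two equations eliminates T: 11.257 = 19.3 a, so a = 0.5833 m/s².

0.583 m/s²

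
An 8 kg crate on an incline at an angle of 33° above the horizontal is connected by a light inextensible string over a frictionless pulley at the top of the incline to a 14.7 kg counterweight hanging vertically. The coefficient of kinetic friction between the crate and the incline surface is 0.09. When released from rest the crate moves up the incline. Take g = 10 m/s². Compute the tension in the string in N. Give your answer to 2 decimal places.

83.93 N

For the crate on the incline: the weight component along the slope is m₁g sin 33° = 8 × 10 × 0.5446 = 43.568 N and the normal force is N = m₁g cos 33° = 67.094 N.
Kinetic friction opposes the crate's motion up the incline: f = μN = 0.09 × 67.094 = 6.038 N acting down the slope.
Newton's second law for the crate (up-slope positive): T − 43.568 − 6.038 = 8 a. For the hanging counterweight (downward positive): 14.7 × 10 − T = 14.7 a.
Adding the two equations eliminates T: 97.394 = 22.7 a, so a = 4.2905 m/s².
Then from the hanging counterweight's equation, T = 14.7 × (10 − 4.2905) = 83.930 N.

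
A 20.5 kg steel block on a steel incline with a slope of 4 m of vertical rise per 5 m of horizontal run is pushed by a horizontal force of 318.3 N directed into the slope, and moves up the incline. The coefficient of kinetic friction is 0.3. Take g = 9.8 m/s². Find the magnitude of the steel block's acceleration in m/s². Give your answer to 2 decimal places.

0.80 m/s²

The horizontal push has components F cos 38.66° = 318.3 × 0.7809 = 248.560 N up the incline and F sin 38.66° = 318.3 × 0.6247 = 198.842 N pressing into the surface.
The normal force is therefore N = mg cos 38.66° + F sin 38.66° = 156.883 + 198.842 = 355.725 N, and kinetic friction down the slope is μN = 0.3 × 355.725 = 106.718 N.
Along the incline: F cos 38.66° − mg sin 38.66° − μN = ma, so 248.560 − 125.502 − 106.718 = 20.5 a, giving a = 0.7971 m/s².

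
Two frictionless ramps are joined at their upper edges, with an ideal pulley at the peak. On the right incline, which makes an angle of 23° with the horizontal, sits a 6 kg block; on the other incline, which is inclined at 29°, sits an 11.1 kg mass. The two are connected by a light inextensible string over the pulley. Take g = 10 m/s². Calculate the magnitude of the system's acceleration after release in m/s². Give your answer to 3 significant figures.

1.78 m/s²

Resolve each weight along its own incline: the 6 kg mass has component 6 × 10 × sin 23° = 23.444 N down its slope, and the 11.1 kg mass has 11.1 × 10 × sin 29° = 53.814 N down its slope.
The 11.1 kg side's 53.814 N exceeds the other side's 23.444 N, so that mass slides down and the 6 kg mass slides up. Taking that direction as positive, Newton's second law for the whole system gives 53.814 − 23.444 = (6 + 11.1) a, so a = 30.370 / 17.1 = 1.7760 m/s².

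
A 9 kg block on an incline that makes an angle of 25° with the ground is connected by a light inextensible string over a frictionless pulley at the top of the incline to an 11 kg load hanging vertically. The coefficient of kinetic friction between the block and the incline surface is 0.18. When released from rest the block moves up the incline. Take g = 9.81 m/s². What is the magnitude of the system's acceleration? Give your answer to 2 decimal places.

For the block on the incline: the weight component along the slope is m₁g sin 25° = 9 × 9.81 × 0.4226 = 37.311 N and the normal force is N = m₁g cos 25° = 80.018 N.
Kinetic friction opposes the block's motion up the incline: f = μN = 0.18 × 80.018 = 14.403 N acting down the slope.
Newton's second law for the block (up-slope positive): T − 37.311 − 14.403 = 9 a. For the hanging load (downward positive): 11 × 9.81 − T = 11 a.
Adding the two equations eliminates T: 56.196 = 20 a, so a = 2.8098 m/s².

2.81 m/s²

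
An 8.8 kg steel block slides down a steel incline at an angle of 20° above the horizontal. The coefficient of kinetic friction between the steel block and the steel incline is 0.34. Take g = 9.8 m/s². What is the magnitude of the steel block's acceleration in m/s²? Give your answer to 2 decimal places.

Resolving the weight along the incline: the component pulling the steel block down the slope is mg sin 20° = 8.8 × 9.8 × 0.3420 = 29.494 N, and the normal force is N = mg cos 20° = 8.8 × 9.8 × 0.9397 = 81.040 N.
Kinetic friction acts up the slope with magnitude f = μN = 0.34 × 81.040 = 27.554 N.
Net force along the incline is 29.494 − 27.554 = 1.940 N, so a = 1.940 / 8.8 = 0.2205 m/s².

0.22 m/s²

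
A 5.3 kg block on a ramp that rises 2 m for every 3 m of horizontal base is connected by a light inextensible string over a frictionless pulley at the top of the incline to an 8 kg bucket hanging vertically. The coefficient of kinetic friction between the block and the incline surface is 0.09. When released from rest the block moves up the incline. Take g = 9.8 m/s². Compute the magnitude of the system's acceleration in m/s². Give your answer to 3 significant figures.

3.44 m/s²

For the block on the incline: the weight component along the slope is m₁g sin 33.69° = 5.3 × 9.8 × 0.5547 = 28.811 N and the normal force is N = m₁g cos 33.69° = 43.217 N.
Kinetic friction opposes the block's motion up the incline: f = μN = 0.09 × 43.217 = 3.890 N acting down the slope.
Newton's second law for the block (up-slope positive): T − 28.811 − 3.890 = 5.3 a. For the hanging bucket (downward positive): 8 × 9.8 − T = 8 a.
Adding the two equations eliminates T: 45.699 = 13.3 a, so a = 3.4360 m/s².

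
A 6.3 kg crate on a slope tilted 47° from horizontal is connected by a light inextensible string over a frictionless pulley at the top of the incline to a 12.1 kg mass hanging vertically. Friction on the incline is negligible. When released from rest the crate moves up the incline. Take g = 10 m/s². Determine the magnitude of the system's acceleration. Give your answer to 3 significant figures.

For the crate on the incline: the weight component along the slope is m₁g sin 47° = 6.3 × 10 × 0.7314 = 46.078 N and the normal force is N = m₁g cos 47° = 42.966 N.
Newton's second law for the crate (up-slope positive): T − 46.078 = 6.3 a. For the hanging mass (downward positive): 12.1 × 10 − T = 12.1 a.
Adding the two equations eliminates T: 74.922 = 18.4 a, so a = 4.0718 m/s².

4.07 m/s²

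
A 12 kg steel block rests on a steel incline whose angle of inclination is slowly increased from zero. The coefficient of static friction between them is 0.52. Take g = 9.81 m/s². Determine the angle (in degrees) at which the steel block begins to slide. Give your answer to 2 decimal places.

At the threshold of sliding, static friction is at its maximum μ_s N and exactly balances the weight component along the incline: mg sin θ = μ_s mg cos θ.
Hence tan θ = μ_s = 0.52, so θ = arctan(0.52) = 27.4744°.

27.47°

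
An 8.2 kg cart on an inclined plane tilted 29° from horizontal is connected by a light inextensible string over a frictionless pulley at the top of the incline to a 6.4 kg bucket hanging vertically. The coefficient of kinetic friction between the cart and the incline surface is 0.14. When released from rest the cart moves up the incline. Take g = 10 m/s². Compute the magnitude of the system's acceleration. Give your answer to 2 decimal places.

For the cart on the incline: the weight component along the slope is m₁g sin 29° = 8.2 × 10 × 0.4848 = 39.754 N and the normal force is N = m₁g cos 29° = 71.719 N.
Kinetic friction opposes the cart's motion up the incline: f = μN = 0.14 × 71.719 = 10.041 N acting down the slope.
Newton's second law for the cart (up-slope positive): T − 39.754 − 10.041 = 8.2 a. For the hanging bucket (downward positive): 6.4 × 10 − T = 6.4 a.
Adding the two equations eliminates T: 14.205 = 14.6 a, so a = 0.9729 m/s².

0.97 m/s²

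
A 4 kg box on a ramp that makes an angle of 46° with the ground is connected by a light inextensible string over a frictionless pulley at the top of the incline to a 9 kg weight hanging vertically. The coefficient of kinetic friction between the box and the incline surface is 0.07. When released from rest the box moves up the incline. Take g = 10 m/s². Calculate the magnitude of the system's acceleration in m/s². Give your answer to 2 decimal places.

4.56 m/s²

For the box on the incline: the weight component along the slope is m₁g sin 46° = 4 × 10 × 0.7193 = 28.772 N and the normal force is N = m₁g cos 46° = 27.786 N.
Kinetic friction opposes the box's motion up the incline: f = μN = 0.07 × 27.786 = 1.945 N acting down the slope.
Newton's second law for the box (up-slope positive): T − 28.772 − 1.945 = 4 a. For the hanging weight (downward positive): 9 × 10 − T = 9 a.
Adding the two equations eliminates T: 59.283 = 13 a, so a = 4.5602 m/s².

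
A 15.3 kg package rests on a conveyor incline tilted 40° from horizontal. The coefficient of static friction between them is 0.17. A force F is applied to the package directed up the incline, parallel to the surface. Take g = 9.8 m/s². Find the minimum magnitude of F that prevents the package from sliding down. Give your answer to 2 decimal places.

76.85 N

The normal force is N = mg cos 40° = 114.861 N. With F at its minimum the package is on the verge of sliding down, so static friction is at its maximum μ_s N = 0.17 × 114.861 = 19.526 N and acts up the slope.
Equilibrium along the incline: F + μ_s N = mg sin 40°, so F = 96.380 − 19.526 = 76.854 N.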